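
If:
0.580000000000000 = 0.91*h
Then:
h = 0.64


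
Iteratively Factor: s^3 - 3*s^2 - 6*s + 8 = (s - 4)*(s^2 + s - 2) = (s - 4)*(s - 1)*(s + 2)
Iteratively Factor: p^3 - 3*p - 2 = (p - 2)*(p^2 + 2*p + 1) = (p - 2)*(p + 1)*(p + 1)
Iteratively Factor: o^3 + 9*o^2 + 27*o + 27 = (o + 3)*(o^2 + 6*o + 9) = (o + 3)^2*(o + 3)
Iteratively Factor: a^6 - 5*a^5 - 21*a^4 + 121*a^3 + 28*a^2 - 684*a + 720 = (a + 3)*(a^5 - 8*a^4 + 3*a^3 + 112*a^2 - 308*a + 240) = (a - 2)*(a + 3)*(a^4 - 6*a^3 - 9*a^2 + 94*a - 120) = (a - 2)*(a + 3)*(a + 4)*(a^3 - 10*a^2 + 31*a - 30) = (a - 5)*(a - 2)*(a + 3)*(a + 4)*(a^2 - 5*a + 6) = (a - 5)*(a - 3)*(a - 2)*(a + 3)*(a + 4)*(a - 2)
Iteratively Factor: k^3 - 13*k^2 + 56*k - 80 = (k - 4)*(k^2 - 9*k + 20) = (k - 5)*(k - 4)*(k - 4)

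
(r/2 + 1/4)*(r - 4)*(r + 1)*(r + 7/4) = r^4/2 - 3*r^3/8 - 79*r^2/16 - 93*r/16 - 7/4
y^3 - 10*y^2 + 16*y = y*(y - 8)*(y - 2)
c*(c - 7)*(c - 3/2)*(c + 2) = c^4 - 13*c^3/2 - 13*c^2/2 + 21*c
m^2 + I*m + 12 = (m - 3*I)*(m + 4*I)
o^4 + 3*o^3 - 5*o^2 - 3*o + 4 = (o - 1)^2*(o + 1)*(o + 4)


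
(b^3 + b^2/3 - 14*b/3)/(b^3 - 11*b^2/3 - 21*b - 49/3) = b*(b - 2)/(b^2 - 6*b - 7)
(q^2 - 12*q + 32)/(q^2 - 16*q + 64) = (q - 4)/(q - 8)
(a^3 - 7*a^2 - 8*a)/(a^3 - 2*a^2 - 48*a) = (a + 1)/(a + 6)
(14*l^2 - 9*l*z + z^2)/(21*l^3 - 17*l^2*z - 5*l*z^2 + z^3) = (-2*l + z)/(-3*l^2 + 2*l*z + z^2)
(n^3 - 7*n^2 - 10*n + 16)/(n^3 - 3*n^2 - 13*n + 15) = (n^2 - 6*n - 16)/(n^2 - 2*n - 15)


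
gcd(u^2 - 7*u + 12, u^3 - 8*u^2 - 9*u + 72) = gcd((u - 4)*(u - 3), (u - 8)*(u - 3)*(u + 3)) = u - 3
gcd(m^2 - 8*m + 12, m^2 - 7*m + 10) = m - 2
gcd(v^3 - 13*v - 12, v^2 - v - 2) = v + 1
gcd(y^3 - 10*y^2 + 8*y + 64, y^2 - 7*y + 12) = y - 4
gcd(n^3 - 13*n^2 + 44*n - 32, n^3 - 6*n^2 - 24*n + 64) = n - 8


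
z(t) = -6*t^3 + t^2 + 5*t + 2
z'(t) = -18*t^2 + 2*t + 5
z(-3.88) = 348.12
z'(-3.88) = -273.74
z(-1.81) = 31.80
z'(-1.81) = -57.59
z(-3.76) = 316.28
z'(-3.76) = -257.00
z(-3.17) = 187.33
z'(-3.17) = -182.22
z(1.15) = -0.05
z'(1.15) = -16.50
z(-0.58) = 0.61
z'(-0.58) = -2.22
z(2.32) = -55.94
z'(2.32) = -87.24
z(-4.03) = 390.80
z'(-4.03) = -295.40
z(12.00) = -10162.00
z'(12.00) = -2563.00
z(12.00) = -10162.00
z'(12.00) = -2563.00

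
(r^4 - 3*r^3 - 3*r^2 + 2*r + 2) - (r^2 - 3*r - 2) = r^4 - 3*r^3 - 4*r^2 + 5*r + 4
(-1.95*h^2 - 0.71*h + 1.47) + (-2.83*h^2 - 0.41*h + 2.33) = -4.78*h^2 - 1.12*h + 3.8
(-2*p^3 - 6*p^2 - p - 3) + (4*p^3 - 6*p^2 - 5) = 2*p^3 - 12*p^2 - p - 8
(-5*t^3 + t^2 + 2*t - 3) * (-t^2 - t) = 5*t^5 + 4*t^4 - 3*t^3 + t^2 + 3*t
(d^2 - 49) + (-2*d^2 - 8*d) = -d^2 - 8*d - 49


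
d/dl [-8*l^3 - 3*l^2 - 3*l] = -24*l^2 - 6*l - 3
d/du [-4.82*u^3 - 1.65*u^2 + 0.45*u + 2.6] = -14.46*u^2 - 3.3*u + 0.45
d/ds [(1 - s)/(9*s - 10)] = (9*s - 10)^(-2)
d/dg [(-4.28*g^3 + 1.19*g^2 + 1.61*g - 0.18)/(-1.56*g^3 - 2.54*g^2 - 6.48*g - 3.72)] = (12.7276*g^4 + 60.492*g^3 + 43.3006*g^2 - 9.768*g - 7.1556)/(2.4336*g^6 + 7.9248*g^5 + 26.6692*g^4 + 44.5248*g^3 + 60.888*g^2 + 48.2112*g + 13.8384)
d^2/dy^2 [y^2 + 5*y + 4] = 2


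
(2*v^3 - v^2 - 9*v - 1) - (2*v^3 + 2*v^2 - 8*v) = -3*v^2 - v - 1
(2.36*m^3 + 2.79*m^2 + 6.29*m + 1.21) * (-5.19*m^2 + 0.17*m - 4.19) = -12.2484*m^5 - 14.0789*m^4 - 42.0592*m^3 - 16.9007*m^2 - 26.1494*m - 5.0699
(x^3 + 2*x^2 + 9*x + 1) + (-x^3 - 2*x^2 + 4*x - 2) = 13*x - 1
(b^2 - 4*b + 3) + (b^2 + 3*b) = 2*b^2 - b + 3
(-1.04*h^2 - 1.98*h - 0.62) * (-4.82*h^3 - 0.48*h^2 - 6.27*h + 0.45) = 5.0128*h^5 + 10.0428*h^4 + 10.4596*h^3 + 12.2442*h^2 + 2.9964*h - 0.279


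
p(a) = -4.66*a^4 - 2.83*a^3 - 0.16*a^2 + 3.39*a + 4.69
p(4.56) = -2266.38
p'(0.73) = -8.62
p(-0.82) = 1.26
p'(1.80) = -133.40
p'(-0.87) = 9.52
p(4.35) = -1885.10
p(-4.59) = -1808.98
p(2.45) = -197.48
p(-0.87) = 0.81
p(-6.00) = -5449.49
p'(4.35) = -1692.97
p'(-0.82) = 8.22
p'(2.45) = -322.48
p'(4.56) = -1942.03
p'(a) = -18.64*a^3 - 8.49*a^2 - 0.32*a + 3.39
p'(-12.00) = 30994.59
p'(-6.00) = 3725.91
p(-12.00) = -91798.55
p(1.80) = -55.15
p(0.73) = 4.66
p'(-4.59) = 1628.53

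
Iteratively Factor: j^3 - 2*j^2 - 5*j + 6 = (j - 1)*(j^2 - j - 6) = (j - 1)*(j + 2)*(j - 3)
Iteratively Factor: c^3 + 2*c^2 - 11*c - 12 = (c - 3)*(c^2 + 5*c + 4) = (c - 3)*(c + 1)*(c + 4)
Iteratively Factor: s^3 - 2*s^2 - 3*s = (s - 3)*(s^2 + s) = (s - 3)*(s + 1)*(s)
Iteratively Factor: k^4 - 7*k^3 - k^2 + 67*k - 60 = (k - 1)*(k^3 - 6*k^2 - 7*k + 60) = (k - 1)*(k + 3)*(k^2 - 9*k + 20) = (k - 4)*(k - 1)*(k + 3)*(k - 5)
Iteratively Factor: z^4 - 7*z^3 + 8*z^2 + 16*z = (z)*(z^3 - 7*z^2 + 8*z + 16) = z*(z - 4)*(z^2 - 3*z - 4) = z*(z - 4)^2*(z + 1)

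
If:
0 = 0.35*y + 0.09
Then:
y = -0.26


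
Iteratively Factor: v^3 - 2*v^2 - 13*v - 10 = (v + 1)*(v^2 - 3*v - 10) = (v - 5)*(v + 1)*(v + 2)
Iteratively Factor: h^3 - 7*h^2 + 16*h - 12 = (h - 2)*(h^2 - 5*h + 6) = (h - 2)^2*(h - 3)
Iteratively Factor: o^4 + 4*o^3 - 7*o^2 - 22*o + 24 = (o + 4)*(o^3 - 7*o + 6) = (o + 3)*(o + 4)*(o^2 - 3*o + 2) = (o - 1)*(o + 3)*(o + 4)*(o - 2)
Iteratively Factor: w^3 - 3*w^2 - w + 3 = (w - 1)*(w^2 - 2*w - 3) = (w - 3)*(w - 1)*(w + 1)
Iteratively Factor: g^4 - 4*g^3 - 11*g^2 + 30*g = (g - 5)*(g^3 + g^2 - 6*g) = (g - 5)*(g - 2)*(g^2 + 3*g) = g*(g - 5)*(g - 2)*(g + 3)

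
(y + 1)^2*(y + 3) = y^3 + 5*y^2 + 7*y + 3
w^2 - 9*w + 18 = (w - 6)*(w - 3)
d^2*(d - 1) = d^3 - d^2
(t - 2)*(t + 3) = t^2 + t - 6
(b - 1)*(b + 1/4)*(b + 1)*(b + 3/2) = b^4 + 7*b^3/4 - 5*b^2/8 - 7*b/4 - 3/8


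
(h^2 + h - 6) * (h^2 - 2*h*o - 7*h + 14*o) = h^4 - 2*h^3*o - 6*h^3 + 12*h^2*o - 13*h^2 + 26*h*o + 42*h - 84*o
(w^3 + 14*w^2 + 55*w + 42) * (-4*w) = -4*w^4 - 56*w^3 - 220*w^2 - 168*w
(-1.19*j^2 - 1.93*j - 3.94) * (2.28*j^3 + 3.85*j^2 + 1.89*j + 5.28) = -2.7132*j^5 - 8.9819*j^4 - 18.6628*j^3 - 25.0999*j^2 - 17.637*j - 20.8032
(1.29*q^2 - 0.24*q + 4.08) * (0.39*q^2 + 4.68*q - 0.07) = 0.5031*q^4 + 5.9436*q^3 + 0.3777*q^2 + 19.1112*q - 0.2856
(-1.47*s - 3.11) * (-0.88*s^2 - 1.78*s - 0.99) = 1.2936*s^3 + 5.3534*s^2 + 6.9911*s + 3.0789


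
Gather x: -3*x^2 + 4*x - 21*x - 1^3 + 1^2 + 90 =-3*x^2 - 17*x + 90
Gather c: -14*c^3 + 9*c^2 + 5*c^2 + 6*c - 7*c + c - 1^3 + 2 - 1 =-14*c^3 + 14*c^2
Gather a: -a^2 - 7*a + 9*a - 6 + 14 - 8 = -a^2 + 2*a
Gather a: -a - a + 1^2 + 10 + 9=20 - 2*a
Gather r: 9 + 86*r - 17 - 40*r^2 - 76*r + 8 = -40*r^2 + 10*r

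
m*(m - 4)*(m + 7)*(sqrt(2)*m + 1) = sqrt(2)*m^4 + m^3 + 3*sqrt(2)*m^3 - 28*sqrt(2)*m^2 + 3*m^2 - 28*m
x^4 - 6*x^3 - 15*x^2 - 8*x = x*(x - 8)*(x + 1)^2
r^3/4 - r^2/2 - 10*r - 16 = (r/4 + 1)*(r - 8)*(r + 2)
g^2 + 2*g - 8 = (g - 2)*(g + 4)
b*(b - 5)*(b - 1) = b^3 - 6*b^2 + 5*b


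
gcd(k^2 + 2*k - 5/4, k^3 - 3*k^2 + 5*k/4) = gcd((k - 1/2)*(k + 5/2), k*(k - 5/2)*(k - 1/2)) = k - 1/2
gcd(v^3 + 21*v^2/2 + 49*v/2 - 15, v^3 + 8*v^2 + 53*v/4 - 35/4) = v^2 + 9*v/2 - 5/2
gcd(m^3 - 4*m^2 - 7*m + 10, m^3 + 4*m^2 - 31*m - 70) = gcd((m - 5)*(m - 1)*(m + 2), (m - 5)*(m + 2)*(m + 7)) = m^2 - 3*m - 10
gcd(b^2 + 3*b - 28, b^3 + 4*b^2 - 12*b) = 1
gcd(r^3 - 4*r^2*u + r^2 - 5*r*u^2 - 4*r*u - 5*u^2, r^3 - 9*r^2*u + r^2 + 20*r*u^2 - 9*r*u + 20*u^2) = r^2 - 5*r*u + r - 5*u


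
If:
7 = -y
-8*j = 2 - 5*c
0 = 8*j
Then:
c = 2/5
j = 0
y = -7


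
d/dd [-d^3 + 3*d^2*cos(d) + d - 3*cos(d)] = -3*d^2*sin(d) - 3*d^2 + 6*d*cos(d) + 3*sin(d) + 1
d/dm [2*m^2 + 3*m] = 4*m + 3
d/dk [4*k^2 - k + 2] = 8*k - 1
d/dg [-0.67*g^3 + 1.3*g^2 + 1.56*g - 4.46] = -2.01*g^2 + 2.6*g + 1.56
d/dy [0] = 0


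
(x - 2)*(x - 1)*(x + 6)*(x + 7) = x^4 + 10*x^3 + 5*x^2 - 100*x + 84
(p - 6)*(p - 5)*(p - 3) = p^3 - 14*p^2 + 63*p - 90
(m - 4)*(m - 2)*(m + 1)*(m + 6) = m^4 + m^3 - 28*m^2 + 20*m + 48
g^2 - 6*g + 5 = (g - 5)*(g - 1)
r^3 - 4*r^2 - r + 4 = (r - 4)*(r - 1)*(r + 1)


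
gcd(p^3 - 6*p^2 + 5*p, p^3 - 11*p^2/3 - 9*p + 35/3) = p^2 - 6*p + 5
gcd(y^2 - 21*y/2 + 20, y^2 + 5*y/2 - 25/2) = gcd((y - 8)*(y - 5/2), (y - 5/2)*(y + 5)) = y - 5/2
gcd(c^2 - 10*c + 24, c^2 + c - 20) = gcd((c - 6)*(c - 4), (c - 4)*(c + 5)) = c - 4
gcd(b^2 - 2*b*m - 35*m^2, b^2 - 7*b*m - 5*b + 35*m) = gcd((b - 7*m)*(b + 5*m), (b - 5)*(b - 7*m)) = b - 7*m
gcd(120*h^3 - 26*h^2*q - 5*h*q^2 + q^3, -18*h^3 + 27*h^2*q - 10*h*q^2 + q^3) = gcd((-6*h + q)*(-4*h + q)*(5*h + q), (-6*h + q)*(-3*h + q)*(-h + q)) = -6*h + q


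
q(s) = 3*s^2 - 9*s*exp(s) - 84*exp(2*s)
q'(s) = -9*s*exp(s) + 6*s - 168*exp(2*s) - 9*exp(s)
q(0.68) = -337.97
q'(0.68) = -680.33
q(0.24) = -138.32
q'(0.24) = -284.25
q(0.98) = -616.96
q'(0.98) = -1234.29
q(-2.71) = 23.28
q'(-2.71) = -15.98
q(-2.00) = 12.90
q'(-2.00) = -13.86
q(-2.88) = 26.07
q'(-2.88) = -16.86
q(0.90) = -525.66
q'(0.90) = -1053.00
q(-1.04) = -3.94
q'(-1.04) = -27.10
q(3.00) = -34403.33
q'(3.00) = -68481.12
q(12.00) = -2225103835992.32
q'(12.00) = -4450191560052.30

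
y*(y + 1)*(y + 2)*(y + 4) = y^4 + 7*y^3 + 14*y^2 + 8*y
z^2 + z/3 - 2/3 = (z - 2/3)*(z + 1)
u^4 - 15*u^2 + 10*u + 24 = (u - 3)*(u - 2)*(u + 1)*(u + 4)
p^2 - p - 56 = (p - 8)*(p + 7)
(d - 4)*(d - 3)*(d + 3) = d^3 - 4*d^2 - 9*d + 36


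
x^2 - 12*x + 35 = (x - 7)*(x - 5)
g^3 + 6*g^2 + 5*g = g*(g + 1)*(g + 5)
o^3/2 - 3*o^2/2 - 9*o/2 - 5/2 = (o/2 + 1/2)*(o - 5)*(o + 1)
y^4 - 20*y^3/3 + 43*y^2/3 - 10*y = y*(y - 3)*(y - 2)*(y - 5/3)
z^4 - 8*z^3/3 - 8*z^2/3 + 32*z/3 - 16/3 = (z - 2)^2*(z - 2/3)*(z + 2)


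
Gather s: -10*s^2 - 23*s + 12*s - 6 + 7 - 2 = -10*s^2 - 11*s - 1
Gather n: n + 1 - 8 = n - 7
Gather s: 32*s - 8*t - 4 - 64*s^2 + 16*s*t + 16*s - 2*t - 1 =-64*s^2 + s*(16*t + 48) - 10*t - 5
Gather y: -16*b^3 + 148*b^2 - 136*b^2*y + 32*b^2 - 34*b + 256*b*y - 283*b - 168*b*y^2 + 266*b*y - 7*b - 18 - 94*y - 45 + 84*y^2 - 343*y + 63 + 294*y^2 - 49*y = -16*b^3 + 180*b^2 - 324*b + y^2*(378 - 168*b) + y*(-136*b^2 + 522*b - 486)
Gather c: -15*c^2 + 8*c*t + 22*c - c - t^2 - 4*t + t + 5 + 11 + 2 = -15*c^2 + c*(8*t + 21) - t^2 - 3*t + 18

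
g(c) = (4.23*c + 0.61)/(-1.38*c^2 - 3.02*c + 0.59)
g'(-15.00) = 0.02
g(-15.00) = 0.24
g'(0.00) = 12.46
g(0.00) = 1.03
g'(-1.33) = 2.65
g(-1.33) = -2.32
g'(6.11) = 0.05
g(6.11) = -0.38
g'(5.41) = 0.06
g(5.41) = -0.42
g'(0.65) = 2.06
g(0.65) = -1.72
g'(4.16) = 0.09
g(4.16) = -0.51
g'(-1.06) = 1.82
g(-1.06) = -1.73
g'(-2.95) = 7.96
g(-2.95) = 4.73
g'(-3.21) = 3.81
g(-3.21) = 3.30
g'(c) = (2.76*c + 3.02)*(4.23*c + 0.61)/(-1.38*c^2 - 3.02*c + 0.59)^2 + 4.23/(-1.38*c^2 - 3.02*c + 0.59) = (5.8374*c^2 + 1.6836*c + 4.3379)/(1.9044*c^4 + 8.3352*c^3 + 7.492*c^2 - 3.5636*c + 0.3481)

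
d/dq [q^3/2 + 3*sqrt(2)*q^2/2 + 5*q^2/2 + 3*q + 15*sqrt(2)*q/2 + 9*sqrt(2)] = 3*q^2/2 + 3*sqrt(2)*q + 5*q + 3 + 15*sqrt(2)/2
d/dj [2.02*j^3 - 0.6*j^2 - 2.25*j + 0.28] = 6.06*j^2 - 1.2*j - 2.25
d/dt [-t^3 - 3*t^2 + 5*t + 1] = -3*t^2 - 6*t + 5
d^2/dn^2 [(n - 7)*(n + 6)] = 2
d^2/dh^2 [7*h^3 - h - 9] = 42*h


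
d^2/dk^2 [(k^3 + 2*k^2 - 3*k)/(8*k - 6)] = (16*k^3 - 36*k^2 + 27*k - 18)/(64*k^3 - 144*k^2 + 108*k - 27)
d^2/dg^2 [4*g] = 0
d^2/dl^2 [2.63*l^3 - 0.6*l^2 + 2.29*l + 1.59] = 15.78*l - 1.2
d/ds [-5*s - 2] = -5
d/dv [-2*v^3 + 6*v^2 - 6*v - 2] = -6*v^2 + 12*v - 6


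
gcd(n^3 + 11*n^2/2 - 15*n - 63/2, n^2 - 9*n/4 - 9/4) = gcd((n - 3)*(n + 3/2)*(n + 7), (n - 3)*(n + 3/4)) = n - 3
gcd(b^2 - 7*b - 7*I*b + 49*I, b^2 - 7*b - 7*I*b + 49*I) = b^2 + b*(-7 - 7*I) + 49*I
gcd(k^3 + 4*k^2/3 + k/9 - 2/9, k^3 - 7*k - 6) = k + 1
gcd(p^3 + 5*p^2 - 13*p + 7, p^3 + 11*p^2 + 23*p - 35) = p^2 + 6*p - 7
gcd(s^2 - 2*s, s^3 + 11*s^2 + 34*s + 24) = 1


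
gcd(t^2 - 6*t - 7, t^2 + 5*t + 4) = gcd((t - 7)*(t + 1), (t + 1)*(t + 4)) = t + 1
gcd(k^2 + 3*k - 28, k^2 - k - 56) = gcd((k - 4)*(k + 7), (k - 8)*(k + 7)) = k + 7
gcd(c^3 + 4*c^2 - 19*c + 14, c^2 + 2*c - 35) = c + 7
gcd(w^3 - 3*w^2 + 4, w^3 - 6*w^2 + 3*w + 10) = w^2 - w - 2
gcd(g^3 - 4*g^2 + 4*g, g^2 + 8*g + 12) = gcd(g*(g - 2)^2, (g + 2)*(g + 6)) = 1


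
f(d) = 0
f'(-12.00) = 0.00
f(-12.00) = 0.00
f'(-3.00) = 0.00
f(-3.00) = 0.00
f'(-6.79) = 0.00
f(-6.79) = 0.00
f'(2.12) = 0.00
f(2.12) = 0.00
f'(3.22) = 0.00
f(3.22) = 0.00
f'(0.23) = 0.00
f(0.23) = 0.00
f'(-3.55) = 0.00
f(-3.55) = 0.00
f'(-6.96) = 0.00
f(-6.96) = 0.00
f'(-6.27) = 0.00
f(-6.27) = 0.00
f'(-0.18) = 0.00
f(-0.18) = 0.00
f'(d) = 0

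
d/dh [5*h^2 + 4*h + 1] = 10*h + 4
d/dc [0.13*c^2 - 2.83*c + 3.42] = 0.26*c - 2.83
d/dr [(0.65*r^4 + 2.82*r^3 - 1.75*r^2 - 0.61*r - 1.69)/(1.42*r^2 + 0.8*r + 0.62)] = (1.846*r^5 + 5.5644*r^4 + 6.124*r^3 + 4.7114*r^2 + 2.6296*r + 0.9738)/(2.0164*r^4 + 2.272*r^3 + 2.4008*r^2 + 0.992*r + 0.3844)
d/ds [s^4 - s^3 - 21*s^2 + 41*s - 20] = 4*s^3 - 3*s^2 - 42*s + 41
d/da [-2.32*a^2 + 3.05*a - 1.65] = 3.05 - 4.64*a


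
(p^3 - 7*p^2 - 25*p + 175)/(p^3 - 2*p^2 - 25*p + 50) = (p - 7)/(p - 2)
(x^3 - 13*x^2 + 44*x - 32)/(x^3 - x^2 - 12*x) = (x^2 - 9*x + 8)/(x*(x + 3))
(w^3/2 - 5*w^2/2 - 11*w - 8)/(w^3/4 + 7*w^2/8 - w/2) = 4*(w^3 - 5*w^2 - 22*w - 16)/(w*(2*w^2 + 7*w - 4))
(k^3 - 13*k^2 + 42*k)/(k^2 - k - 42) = k*(k - 6)/(k + 6)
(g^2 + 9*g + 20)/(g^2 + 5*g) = (g + 4)/g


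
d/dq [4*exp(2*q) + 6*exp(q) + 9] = (8*exp(q) + 6)*exp(q)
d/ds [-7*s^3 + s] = 1 - 21*s^2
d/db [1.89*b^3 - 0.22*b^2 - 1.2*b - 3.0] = 5.67*b^2 - 0.44*b - 1.2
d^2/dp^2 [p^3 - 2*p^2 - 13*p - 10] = 6*p - 4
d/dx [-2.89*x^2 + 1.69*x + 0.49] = 1.69 - 5.78*x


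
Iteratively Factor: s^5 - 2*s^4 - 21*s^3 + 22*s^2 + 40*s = (s)*(s^4 - 2*s^3 - 21*s^2 + 22*s + 40) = s*(s + 1)*(s^3 - 3*s^2 - 18*s + 40) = s*(s + 1)*(s + 4)*(s^2 - 7*s + 10) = s*(s - 2)*(s + 1)*(s + 4)*(s - 5)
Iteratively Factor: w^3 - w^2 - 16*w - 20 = (w + 2)*(w^2 - 3*w - 10) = (w + 2)^2*(w - 5)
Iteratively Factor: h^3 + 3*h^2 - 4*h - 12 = (h + 3)*(h^2 - 4) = (h - 2)*(h + 3)*(h + 2)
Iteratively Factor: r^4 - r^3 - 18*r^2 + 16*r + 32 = (r - 4)*(r^3 + 3*r^2 - 6*r - 8) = (r - 4)*(r + 4)*(r^2 - r - 2) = (r - 4)*(r - 2)*(r + 4)*(r + 1)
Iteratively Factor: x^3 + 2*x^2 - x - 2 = (x + 1)*(x^2 + x - 2) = (x - 1)*(x + 1)*(x + 2)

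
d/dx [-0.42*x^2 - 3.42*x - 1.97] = -0.84*x - 3.42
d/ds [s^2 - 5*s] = 2*s - 5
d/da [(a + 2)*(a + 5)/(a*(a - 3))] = 10*(-a^2 - 2*a + 3)/(a^2*(a^2 - 6*a + 9))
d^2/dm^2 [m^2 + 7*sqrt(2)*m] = 2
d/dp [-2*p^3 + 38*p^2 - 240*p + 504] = -6*p^2 + 76*p - 240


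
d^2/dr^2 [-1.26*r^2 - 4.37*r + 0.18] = -2.52000000000000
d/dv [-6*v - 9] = -6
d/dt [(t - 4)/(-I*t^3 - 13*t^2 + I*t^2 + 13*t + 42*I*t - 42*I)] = (-2*I*t^3 + t^2*(-13 + 13*I) + t*(104 - 8*I) - 52 - 126*I)/(t^6 + t^5*(-2 - 26*I) + t^4*(-252 + 52*I) + t^3*(506 + 1066*I) + t^2*(1511 - 2184*I) + t*(-3528 + 1092*I) + 1764)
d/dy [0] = 0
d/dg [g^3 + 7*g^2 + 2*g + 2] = 3*g^2 + 14*g + 2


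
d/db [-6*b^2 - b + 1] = -12*b - 1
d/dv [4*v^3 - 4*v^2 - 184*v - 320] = 12*v^2 - 8*v - 184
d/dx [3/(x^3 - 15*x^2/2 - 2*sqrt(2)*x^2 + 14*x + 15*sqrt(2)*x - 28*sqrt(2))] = 12*(-3*x^2 + 4*sqrt(2)*x + 15*x - 15*sqrt(2) - 14)/(2*x^3 - 15*x^2 - 4*sqrt(2)*x^2 + 28*x + 30*sqrt(2)*x - 56*sqrt(2))^2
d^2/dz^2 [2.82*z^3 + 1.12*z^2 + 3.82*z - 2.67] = 16.92*z + 2.24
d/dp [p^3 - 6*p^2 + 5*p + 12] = 3*p^2 - 12*p + 5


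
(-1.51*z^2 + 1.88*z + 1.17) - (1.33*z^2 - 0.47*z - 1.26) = -2.84*z^2 + 2.35*z + 2.43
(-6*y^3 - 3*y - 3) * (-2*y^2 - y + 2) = 12*y^5 + 6*y^4 - 6*y^3 + 9*y^2 - 3*y - 6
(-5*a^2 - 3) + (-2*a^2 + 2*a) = -7*a^2 + 2*a - 3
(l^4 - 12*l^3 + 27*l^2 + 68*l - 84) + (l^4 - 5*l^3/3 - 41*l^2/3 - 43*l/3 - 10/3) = 2*l^4 - 41*l^3/3 + 40*l^2/3 + 161*l/3 - 262/3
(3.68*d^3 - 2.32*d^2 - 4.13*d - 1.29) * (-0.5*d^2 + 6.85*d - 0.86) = -1.84*d^5 + 26.368*d^4 - 16.9918*d^3 - 25.6503*d^2 - 5.2847*d + 1.1094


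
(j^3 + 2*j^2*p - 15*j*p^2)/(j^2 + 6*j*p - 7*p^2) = j*(j^2 + 2*j*p - 15*p^2)/(j^2 + 6*j*p - 7*p^2)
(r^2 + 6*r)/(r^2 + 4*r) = (r + 6)/(r + 4)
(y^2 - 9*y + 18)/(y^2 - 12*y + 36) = (y - 3)/(y - 6)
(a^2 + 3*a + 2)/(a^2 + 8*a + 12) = (a + 1)/(a + 6)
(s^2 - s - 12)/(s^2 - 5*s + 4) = (s + 3)/(s - 1)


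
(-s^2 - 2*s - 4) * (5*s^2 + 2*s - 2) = -5*s^4 - 12*s^3 - 22*s^2 - 4*s + 8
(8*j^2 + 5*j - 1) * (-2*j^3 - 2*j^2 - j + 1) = -16*j^5 - 26*j^4 - 16*j^3 + 5*j^2 + 6*j - 1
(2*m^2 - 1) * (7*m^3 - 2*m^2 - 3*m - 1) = 14*m^5 - 4*m^4 - 13*m^3 + 3*m + 1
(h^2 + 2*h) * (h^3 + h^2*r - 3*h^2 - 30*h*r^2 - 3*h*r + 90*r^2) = h^5 + h^4*r - h^4 - 30*h^3*r^2 - h^3*r - 6*h^3 + 30*h^2*r^2 - 6*h^2*r + 180*h*r^2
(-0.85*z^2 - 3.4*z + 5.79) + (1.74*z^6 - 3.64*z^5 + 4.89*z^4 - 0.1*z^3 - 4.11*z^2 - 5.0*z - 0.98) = 1.74*z^6 - 3.64*z^5 + 4.89*z^4 - 0.1*z^3 - 4.96*z^2 - 8.4*z + 4.81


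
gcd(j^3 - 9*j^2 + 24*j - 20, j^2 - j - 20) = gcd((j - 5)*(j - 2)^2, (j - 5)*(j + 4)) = j - 5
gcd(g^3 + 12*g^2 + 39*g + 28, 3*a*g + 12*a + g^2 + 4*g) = g + 4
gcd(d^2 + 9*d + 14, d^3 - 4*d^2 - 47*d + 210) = d + 7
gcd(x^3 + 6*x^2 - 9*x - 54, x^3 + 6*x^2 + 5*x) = 1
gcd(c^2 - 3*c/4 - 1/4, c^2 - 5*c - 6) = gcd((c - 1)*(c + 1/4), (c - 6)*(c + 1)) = 1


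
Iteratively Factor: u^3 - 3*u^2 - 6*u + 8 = (u + 2)*(u^2 - 5*u + 4) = (u - 4)*(u + 2)*(u - 1)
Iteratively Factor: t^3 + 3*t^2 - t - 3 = (t - 1)*(t^2 + 4*t + 3) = (t - 1)*(t + 3)*(t + 1)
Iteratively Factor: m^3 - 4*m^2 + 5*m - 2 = (m - 2)*(m^2 - 2*m + 1) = (m - 2)*(m - 1)*(m - 1)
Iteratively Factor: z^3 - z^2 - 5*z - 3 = (z - 3)*(z^2 + 2*z + 1) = (z - 3)*(z + 1)*(z + 1)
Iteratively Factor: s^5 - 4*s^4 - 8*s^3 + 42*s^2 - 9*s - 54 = (s + 1)*(s^4 - 5*s^3 - 3*s^2 + 45*s - 54) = (s - 3)*(s + 1)*(s^3 - 2*s^2 - 9*s + 18) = (s - 3)*(s + 1)*(s + 3)*(s^2 - 5*s + 6) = (s - 3)^2*(s + 1)*(s + 3)*(s - 2)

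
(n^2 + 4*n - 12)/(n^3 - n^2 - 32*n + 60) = 1/(n - 5)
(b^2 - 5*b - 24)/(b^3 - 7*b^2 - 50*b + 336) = (b + 3)/(b^2 + b - 42)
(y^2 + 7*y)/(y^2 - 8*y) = (y + 7)/(y - 8)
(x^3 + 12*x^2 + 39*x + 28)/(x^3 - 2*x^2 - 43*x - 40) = (x^2 + 11*x + 28)/(x^2 - 3*x - 40)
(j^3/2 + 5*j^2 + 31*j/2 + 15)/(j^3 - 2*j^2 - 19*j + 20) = (j^3 + 10*j^2 + 31*j + 30)/(2*(j^3 - 2*j^2 - 19*j + 20))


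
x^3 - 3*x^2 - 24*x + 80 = (x - 4)^2*(x + 5)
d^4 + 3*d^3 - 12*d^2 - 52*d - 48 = (d - 4)*(d + 2)^2*(d + 3)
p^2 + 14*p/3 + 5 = (p + 5/3)*(p + 3)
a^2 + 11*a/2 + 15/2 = (a + 5/2)*(a + 3)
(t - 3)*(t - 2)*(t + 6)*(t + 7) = t^4 + 8*t^3 - 17*t^2 - 132*t + 252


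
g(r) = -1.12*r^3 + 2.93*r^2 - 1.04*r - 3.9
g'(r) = -3.36*r^2 + 5.86*r - 1.04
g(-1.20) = 3.50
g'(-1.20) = -12.91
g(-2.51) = 34.88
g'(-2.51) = -36.92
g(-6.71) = 473.36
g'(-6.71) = -191.64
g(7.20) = -277.53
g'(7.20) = -133.03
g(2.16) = -3.76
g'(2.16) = -4.06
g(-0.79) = -0.70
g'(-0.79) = -7.77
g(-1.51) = 8.21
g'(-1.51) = -17.55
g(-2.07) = 20.74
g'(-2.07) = -27.57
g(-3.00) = 55.83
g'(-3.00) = -48.86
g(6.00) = -146.58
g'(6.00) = -86.84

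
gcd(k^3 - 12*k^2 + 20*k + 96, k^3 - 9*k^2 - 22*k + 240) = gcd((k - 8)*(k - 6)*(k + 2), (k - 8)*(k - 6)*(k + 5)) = k^2 - 14*k + 48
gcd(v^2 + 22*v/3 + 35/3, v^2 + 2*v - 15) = v + 5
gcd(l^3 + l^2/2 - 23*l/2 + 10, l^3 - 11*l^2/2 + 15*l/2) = l - 5/2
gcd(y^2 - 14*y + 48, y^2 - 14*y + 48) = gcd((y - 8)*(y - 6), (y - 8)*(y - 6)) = y^2 - 14*y + 48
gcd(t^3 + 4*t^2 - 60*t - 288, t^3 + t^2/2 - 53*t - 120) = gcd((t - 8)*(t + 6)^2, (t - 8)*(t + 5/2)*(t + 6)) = t^2 - 2*t - 48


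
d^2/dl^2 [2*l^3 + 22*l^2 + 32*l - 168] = 12*l + 44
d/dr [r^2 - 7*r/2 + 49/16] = 2*r - 7/2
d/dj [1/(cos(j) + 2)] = sin(j)/(cos(j) + 2)^2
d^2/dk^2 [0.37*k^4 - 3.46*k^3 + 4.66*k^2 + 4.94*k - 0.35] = 4.44*k^2 - 20.76*k + 9.32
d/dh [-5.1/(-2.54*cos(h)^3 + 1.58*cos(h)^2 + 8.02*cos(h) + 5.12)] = (38.862*cos(h)^2 - 16.116*cos(h) - 40.902)*sin(h)/(-2.54*cos(h)^3 + 1.58*cos(h)^2 + 8.02*cos(h) + 5.12)^2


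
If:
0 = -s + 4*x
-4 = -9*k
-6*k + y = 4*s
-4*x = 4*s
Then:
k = 4/9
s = 0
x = 0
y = 8/3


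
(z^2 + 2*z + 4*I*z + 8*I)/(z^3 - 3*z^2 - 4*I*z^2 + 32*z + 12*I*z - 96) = (z + 2)/(z^2 - z*(3 + 8*I) + 24*I)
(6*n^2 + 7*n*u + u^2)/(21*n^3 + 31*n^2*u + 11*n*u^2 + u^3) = (6*n + u)/(21*n^2 + 10*n*u + u^2)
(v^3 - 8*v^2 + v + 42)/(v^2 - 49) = (v^2 - v - 6)/(v + 7)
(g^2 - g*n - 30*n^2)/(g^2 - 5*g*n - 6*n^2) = (g + 5*n)/(g + n)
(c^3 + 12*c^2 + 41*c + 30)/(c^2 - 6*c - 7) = (c^2 + 11*c + 30)/(c - 7)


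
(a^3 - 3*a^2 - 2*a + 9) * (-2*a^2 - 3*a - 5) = -2*a^5 + 3*a^4 + 8*a^3 + 3*a^2 - 17*a - 45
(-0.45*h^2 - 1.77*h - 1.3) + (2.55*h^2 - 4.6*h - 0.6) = 2.1*h^2 - 6.37*h - 1.9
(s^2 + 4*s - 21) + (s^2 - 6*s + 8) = 2*s^2 - 2*s - 13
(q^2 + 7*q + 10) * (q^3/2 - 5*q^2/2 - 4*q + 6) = q^5/2 + q^4 - 33*q^3/2 - 47*q^2 + 2*q + 60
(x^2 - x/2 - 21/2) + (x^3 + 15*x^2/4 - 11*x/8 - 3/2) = x^3 + 19*x^2/4 - 15*x/8 - 12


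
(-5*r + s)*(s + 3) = -5*r*s - 15*r + s^2 + 3*s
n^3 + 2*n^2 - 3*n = n*(n - 1)*(n + 3)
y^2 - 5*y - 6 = (y - 6)*(y + 1)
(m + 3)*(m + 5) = m^2 + 8*m + 15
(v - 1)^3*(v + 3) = v^4 - 6*v^2 + 8*v - 3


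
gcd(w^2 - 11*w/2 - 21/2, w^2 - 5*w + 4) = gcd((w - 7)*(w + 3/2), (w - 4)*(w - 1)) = 1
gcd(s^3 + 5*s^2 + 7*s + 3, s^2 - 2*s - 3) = s + 1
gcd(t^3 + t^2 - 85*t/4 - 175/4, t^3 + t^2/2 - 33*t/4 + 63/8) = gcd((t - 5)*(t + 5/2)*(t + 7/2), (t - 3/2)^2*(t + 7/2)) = t + 7/2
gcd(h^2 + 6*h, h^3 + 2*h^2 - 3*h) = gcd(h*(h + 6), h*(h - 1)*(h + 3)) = h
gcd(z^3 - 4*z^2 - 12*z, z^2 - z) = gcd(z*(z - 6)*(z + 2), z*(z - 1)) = z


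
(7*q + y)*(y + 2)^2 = 7*q*y^2 + 28*q*y + 28*q + y^3 + 4*y^2 + 4*y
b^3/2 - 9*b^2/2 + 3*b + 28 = (b/2 + 1)*(b - 7)*(b - 4)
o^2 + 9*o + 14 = (o + 2)*(o + 7)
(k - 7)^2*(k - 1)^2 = k^4 - 16*k^3 + 78*k^2 - 112*k + 49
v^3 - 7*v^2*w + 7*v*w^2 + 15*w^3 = (v - 5*w)*(v - 3*w)*(v + w)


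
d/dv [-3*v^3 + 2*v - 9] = 2 - 9*v^2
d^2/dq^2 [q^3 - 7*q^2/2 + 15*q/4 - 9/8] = 6*q - 7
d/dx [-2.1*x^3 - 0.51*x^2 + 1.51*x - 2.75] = -6.3*x^2 - 1.02*x + 1.51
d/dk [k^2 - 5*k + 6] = 2*k - 5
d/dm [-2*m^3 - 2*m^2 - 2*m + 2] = -6*m^2 - 4*m - 2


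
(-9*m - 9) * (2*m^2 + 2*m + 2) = -18*m^3 - 36*m^2 - 36*m - 18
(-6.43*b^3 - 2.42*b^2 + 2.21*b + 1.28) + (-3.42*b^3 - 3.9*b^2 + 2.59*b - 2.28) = -9.85*b^3 - 6.32*b^2 + 4.8*b - 1.0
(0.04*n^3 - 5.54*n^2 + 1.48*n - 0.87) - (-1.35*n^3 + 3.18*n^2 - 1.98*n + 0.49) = 1.39*n^3 - 8.72*n^2 + 3.46*n - 1.36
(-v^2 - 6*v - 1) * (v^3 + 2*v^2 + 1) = -v^5 - 8*v^4 - 13*v^3 - 3*v^2 - 6*v - 1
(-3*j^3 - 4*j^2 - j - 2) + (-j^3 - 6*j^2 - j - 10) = -4*j^3 - 10*j^2 - 2*j - 12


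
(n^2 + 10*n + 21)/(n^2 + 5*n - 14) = (n + 3)/(n - 2)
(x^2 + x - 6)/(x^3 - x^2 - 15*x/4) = 4*(-x^2 - x + 6)/(x*(-4*x^2 + 4*x + 15))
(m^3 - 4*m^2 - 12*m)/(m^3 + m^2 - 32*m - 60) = m/(m + 5)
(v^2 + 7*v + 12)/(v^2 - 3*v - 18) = (v + 4)/(v - 6)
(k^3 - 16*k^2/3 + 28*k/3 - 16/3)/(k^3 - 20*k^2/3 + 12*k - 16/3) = (3*k^2 - 10*k + 8)/(3*k^2 - 14*k + 8)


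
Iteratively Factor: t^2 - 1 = (t + 1)*(t - 1)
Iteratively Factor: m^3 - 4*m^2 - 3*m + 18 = (m - 3)*(m^2 - m - 6) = (m - 3)^2*(m + 2)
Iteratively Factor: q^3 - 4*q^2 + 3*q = (q)*(q^2 - 4*q + 3) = q*(q - 1)*(q - 3)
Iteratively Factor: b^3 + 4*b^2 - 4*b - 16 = (b - 2)*(b^2 + 6*b + 8) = (b - 2)*(b + 2)*(b + 4)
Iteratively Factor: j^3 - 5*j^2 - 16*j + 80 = (j - 5)*(j^2 - 16) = (j - 5)*(j + 4)*(j - 4)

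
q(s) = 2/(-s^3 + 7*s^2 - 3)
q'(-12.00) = 0.00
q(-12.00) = 0.00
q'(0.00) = 0.00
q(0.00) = -0.67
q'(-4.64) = 0.00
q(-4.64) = 0.01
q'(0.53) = -9.41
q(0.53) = -1.69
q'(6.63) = 0.44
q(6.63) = 0.15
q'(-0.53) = 21.11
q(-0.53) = -2.26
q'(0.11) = -0.35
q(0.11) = -0.69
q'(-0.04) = 0.13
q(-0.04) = -0.67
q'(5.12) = 0.01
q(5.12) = 0.04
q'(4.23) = -0.01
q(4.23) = 0.04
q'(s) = 2*(3*s^2 - 14*s)/(-s^3 + 7*s^2 - 3)^2 = 2*s*(3*s - 14)/(s^3 - 7*s^2 + 3)^2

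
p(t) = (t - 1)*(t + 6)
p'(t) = 2*t + 5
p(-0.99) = -9.97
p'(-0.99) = 3.02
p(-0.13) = -6.63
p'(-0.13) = 4.74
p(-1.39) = -11.02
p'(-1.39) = 2.22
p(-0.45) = -8.05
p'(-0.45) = 4.10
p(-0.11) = -6.54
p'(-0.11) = 4.78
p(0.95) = -0.35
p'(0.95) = 6.90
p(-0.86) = -9.56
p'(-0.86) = 3.28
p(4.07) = 30.91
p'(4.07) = 13.14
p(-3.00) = -12.00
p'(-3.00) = -1.00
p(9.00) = 120.00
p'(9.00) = 23.00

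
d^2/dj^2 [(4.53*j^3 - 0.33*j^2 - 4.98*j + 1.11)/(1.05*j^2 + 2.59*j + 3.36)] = (19.6256759999999*j^3 + 250.859322*j^2 + 430.379838*j + 86.28459)/(1.157625*j^6 + 8.566425*j^5 + 32.243715*j^4 + 72.199099*j^3 + 103.179888*j^2 + 87.720192*j + 37.933056)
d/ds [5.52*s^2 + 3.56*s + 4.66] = 11.04*s + 3.56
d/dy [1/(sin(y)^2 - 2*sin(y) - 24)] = 2*(1 - sin(y))*cos(y)/((sin(y) - 6)^2*(sin(y) + 4)^2)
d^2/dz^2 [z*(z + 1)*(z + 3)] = 6*z + 8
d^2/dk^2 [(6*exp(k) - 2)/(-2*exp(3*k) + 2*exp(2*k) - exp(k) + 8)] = (-96*exp(6*k) + 144*exp(5*k) - 64*exp(4*k) - 1220*exp(3*k) + 852*exp(2*k) - 174*exp(k) - 368)*exp(k)/(8*exp(9*k) - 24*exp(8*k) + 36*exp(7*k) - 128*exp(6*k) + 210*exp(5*k) - 198*exp(4*k) + 481*exp(3*k) - 408*exp(2*k) + 192*exp(k) - 512)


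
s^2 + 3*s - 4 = (s - 1)*(s + 4)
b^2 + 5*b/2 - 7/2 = (b - 1)*(b + 7/2)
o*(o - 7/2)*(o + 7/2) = o^3 - 49*o/4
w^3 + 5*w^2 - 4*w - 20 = (w - 2)*(w + 2)*(w + 5)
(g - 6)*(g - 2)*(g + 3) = g^3 - 5*g^2 - 12*g + 36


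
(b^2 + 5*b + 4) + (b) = b^2 + 6*b + 4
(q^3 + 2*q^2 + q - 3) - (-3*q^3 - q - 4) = 4*q^3 + 2*q^2 + 2*q + 1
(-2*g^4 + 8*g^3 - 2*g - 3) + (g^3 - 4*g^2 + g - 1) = -2*g^4 + 9*g^3 - 4*g^2 - g - 4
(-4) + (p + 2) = p - 2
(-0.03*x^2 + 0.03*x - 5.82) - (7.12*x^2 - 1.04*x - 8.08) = -7.15*x^2 + 1.07*x + 2.26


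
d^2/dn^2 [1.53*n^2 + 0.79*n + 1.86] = 3.06000000000000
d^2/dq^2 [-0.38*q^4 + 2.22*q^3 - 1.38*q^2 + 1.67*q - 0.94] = -4.56*q^2 + 13.32*q - 2.76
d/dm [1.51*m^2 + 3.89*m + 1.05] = 3.02*m + 3.89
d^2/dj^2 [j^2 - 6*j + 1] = 2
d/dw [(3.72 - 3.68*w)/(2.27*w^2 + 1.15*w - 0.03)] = (8.3536*w^2 - 16.8888*w - 4.1676)/(5.1529*w^4 + 5.221*w^3 + 1.1863*w^2 - 0.069*w + 0.0009)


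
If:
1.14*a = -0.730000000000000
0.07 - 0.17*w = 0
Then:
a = -0.64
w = 0.41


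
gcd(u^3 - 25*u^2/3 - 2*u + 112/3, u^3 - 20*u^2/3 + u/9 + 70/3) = u - 7/3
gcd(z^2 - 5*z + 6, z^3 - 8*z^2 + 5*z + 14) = z - 2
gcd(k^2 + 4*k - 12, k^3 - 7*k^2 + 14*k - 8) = k - 2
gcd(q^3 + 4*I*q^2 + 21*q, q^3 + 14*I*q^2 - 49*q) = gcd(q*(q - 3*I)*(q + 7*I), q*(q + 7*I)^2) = q^2 + 7*I*q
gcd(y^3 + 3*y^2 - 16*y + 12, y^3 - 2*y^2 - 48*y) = y + 6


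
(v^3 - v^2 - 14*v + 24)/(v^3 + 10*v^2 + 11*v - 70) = (v^2 + v - 12)/(v^2 + 12*v + 35)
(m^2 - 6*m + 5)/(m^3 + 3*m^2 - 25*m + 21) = (m - 5)/(m^2 + 4*m - 21)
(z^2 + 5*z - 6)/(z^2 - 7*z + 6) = (z + 6)/(z - 6)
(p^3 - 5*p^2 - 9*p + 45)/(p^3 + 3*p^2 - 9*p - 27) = (p - 5)/(p + 3)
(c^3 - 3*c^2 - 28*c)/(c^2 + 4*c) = c - 7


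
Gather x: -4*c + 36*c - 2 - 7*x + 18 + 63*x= 32*c + 56*x + 16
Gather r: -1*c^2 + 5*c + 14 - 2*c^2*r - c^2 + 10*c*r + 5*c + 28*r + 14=-2*c^2 + 10*c + r*(-2*c^2 + 10*c + 28) + 28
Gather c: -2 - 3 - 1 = -6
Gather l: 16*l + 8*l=24*l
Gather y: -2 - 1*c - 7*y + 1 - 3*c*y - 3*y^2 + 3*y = -c - 3*y^2 + y*(-3*c - 4) - 1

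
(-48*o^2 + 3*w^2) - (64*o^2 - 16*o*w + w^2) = -112*o^2 + 16*o*w + 2*w^2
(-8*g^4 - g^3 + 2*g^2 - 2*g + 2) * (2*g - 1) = -16*g^5 + 6*g^4 + 5*g^3 - 6*g^2 + 6*g - 2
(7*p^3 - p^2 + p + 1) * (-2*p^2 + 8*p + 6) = -14*p^5 + 58*p^4 + 32*p^3 + 14*p + 6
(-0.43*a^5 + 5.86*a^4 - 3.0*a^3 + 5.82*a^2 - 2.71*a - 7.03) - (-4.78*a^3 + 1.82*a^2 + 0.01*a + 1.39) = -0.43*a^5 + 5.86*a^4 + 1.78*a^3 + 4.0*a^2 - 2.72*a - 8.42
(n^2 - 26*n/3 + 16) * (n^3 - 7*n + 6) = n^5 - 26*n^4/3 + 9*n^3 + 200*n^2/3 - 164*n + 96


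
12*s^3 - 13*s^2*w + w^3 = (-3*s + w)*(-s + w)*(4*s + w)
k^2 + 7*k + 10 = (k + 2)*(k + 5)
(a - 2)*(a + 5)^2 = a^3 + 8*a^2 + 5*a - 50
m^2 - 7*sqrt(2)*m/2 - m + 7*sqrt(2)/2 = (m - 1)*(m - 7*sqrt(2)/2)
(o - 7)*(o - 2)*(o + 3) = o^3 - 6*o^2 - 13*o + 42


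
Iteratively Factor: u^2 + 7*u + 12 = (u + 3)*(u + 4)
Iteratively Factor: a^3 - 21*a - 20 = (a + 1)*(a^2 - a - 20) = (a - 5)*(a + 1)*(a + 4)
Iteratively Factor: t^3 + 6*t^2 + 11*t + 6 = (t + 3)*(t^2 + 3*t + 2) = (t + 1)*(t + 3)*(t + 2)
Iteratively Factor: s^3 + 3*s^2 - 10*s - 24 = (s + 4)*(s^2 - s - 6) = (s - 3)*(s + 4)*(s + 2)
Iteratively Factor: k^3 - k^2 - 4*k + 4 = (k - 2)*(k^2 + k - 2) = (k - 2)*(k + 2)*(k - 1)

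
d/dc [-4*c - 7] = -4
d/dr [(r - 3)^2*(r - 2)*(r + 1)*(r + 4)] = 5*r^4 - 12*r^3 - 45*r^2 + 110*r - 6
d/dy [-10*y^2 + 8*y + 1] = 8 - 20*y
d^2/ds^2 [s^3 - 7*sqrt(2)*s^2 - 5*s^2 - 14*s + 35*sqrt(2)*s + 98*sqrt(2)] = 6*s - 14*sqrt(2) - 10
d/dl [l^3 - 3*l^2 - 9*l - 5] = 3*l^2 - 6*l - 9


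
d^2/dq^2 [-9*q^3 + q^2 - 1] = 2 - 54*q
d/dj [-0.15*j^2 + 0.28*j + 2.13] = 0.28 - 0.3*j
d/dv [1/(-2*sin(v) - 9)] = 2*cos(v)/(2*sin(v) + 9)^2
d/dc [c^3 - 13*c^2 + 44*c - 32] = 3*c^2 - 26*c + 44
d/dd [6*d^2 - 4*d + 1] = 12*d - 4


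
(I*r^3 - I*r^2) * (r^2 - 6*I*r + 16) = I*r^5 + 6*r^4 - I*r^4 - 6*r^3 + 16*I*r^3 - 16*I*r^2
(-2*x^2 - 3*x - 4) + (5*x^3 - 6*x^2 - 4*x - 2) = 5*x^3 - 8*x^2 - 7*x - 6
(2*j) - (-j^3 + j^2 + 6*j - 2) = j^3 - j^2 - 4*j + 2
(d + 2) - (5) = d - 3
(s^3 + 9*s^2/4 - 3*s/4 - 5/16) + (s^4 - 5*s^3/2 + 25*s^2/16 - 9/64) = s^4 - 3*s^3/2 + 61*s^2/16 - 3*s/4 - 29/64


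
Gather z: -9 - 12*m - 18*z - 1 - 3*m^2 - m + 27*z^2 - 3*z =-3*m^2 - 13*m + 27*z^2 - 21*z - 10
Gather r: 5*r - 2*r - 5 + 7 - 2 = 3*r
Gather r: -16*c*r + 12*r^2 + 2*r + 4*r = 12*r^2 + r*(6 - 16*c)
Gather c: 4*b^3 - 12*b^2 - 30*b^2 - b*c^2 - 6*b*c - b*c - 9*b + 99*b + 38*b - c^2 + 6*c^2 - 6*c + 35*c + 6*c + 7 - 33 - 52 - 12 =4*b^3 - 42*b^2 + 128*b + c^2*(5 - b) + c*(35 - 7*b) - 90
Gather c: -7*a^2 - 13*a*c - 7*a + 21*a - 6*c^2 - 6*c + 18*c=-7*a^2 + 14*a - 6*c^2 + c*(12 - 13*a)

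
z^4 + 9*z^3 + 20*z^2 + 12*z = z*(z + 1)*(z + 2)*(z + 6)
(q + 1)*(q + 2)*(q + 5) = q^3 + 8*q^2 + 17*q + 10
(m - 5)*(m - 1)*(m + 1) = m^3 - 5*m^2 - m + 5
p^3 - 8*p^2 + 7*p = p*(p - 7)*(p - 1)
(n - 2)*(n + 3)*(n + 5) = n^3 + 6*n^2 - n - 30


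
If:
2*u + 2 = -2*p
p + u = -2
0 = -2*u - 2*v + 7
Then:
No Solution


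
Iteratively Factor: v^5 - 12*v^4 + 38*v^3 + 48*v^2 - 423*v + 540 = (v - 5)*(v^4 - 7*v^3 + 3*v^2 + 63*v - 108) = (v - 5)*(v + 3)*(v^3 - 10*v^2 + 33*v - 36) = (v - 5)*(v - 3)*(v + 3)*(v^2 - 7*v + 12) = (v - 5)*(v - 3)^2*(v + 3)*(v - 4)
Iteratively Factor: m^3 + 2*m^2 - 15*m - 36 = (m + 3)*(m^2 - m - 12) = (m - 4)*(m + 3)*(m + 3)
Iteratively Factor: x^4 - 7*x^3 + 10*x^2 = (x - 5)*(x^3 - 2*x^2) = x*(x - 5)*(x^2 - 2*x) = x*(x - 5)*(x - 2)*(x)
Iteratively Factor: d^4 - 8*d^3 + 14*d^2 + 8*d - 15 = (d + 1)*(d^3 - 9*d^2 + 23*d - 15) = (d - 1)*(d + 1)*(d^2 - 8*d + 15) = (d - 3)*(d - 1)*(d + 1)*(d - 5)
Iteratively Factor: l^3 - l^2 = (l - 1)*(l^2) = l*(l - 1)*(l)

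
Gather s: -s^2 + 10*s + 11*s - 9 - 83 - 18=-s^2 + 21*s - 110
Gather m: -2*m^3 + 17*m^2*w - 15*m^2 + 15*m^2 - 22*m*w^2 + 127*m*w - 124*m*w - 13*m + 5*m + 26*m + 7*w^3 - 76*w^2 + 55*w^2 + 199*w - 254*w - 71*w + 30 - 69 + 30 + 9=-2*m^3 + 17*m^2*w + m*(-22*w^2 + 3*w + 18) + 7*w^3 - 21*w^2 - 126*w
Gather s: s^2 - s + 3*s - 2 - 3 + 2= s^2 + 2*s - 3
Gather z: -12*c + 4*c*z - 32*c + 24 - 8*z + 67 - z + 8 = -44*c + z*(4*c - 9) + 99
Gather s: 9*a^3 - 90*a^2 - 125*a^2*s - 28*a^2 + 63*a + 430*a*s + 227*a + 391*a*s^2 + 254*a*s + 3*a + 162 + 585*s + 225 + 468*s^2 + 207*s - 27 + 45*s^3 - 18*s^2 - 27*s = 9*a^3 - 118*a^2 + 293*a + 45*s^3 + s^2*(391*a + 450) + s*(-125*a^2 + 684*a + 765) + 360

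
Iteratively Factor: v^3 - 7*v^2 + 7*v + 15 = (v - 3)*(v^2 - 4*v - 5) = (v - 5)*(v - 3)*(v + 1)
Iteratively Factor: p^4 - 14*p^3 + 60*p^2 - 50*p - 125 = (p - 5)*(p^3 - 9*p^2 + 15*p + 25) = (p - 5)^2*(p^2 - 4*p - 5) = (p - 5)^2*(p + 1)*(p - 5)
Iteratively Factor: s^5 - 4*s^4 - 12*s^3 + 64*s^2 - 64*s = (s - 4)*(s^4 - 12*s^2 + 16*s) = (s - 4)*(s + 4)*(s^3 - 4*s^2 + 4*s) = (s - 4)*(s - 2)*(s + 4)*(s^2 - 2*s) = (s - 4)*(s - 2)^2*(s + 4)*(s)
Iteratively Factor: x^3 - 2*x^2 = (x - 2)*(x^2) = x*(x - 2)*(x)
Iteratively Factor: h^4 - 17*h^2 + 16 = (h - 4)*(h^3 + 4*h^2 - h - 4) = (h - 4)*(h - 1)*(h^2 + 5*h + 4) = (h - 4)*(h - 1)*(h + 4)*(h + 1)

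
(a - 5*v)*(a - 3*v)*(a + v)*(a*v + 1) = a^4*v - 7*a^3*v^2 + a^3 + 7*a^2*v^3 - 7*a^2*v + 15*a*v^4 + 7*a*v^2 + 15*v^3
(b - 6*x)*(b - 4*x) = b^2 - 10*b*x + 24*x^2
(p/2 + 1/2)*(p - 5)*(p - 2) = p^3/2 - 3*p^2 + 3*p/2 + 5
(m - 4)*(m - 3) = m^2 - 7*m + 12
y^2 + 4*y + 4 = (y + 2)^2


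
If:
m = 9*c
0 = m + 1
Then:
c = -1/9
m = -1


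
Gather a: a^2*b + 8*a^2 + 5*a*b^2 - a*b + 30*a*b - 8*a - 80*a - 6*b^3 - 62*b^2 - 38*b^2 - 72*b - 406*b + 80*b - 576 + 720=a^2*(b + 8) + a*(5*b^2 + 29*b - 88) - 6*b^3 - 100*b^2 - 398*b + 144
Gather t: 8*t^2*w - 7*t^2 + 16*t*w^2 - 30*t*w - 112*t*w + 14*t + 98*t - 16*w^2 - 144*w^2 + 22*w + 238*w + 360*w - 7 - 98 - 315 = t^2*(8*w - 7) + t*(16*w^2 - 142*w + 112) - 160*w^2 + 620*w - 420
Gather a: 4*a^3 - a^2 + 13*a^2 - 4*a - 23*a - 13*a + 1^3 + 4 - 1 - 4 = 4*a^3 + 12*a^2 - 40*a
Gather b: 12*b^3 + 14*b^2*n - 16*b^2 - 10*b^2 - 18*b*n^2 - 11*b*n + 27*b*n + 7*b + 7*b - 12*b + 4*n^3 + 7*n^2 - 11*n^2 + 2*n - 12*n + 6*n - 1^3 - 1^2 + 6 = 12*b^3 + b^2*(14*n - 26) + b*(-18*n^2 + 16*n + 2) + 4*n^3 - 4*n^2 - 4*n + 4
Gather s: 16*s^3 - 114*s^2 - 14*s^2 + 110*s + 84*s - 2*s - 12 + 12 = 16*s^3 - 128*s^2 + 192*s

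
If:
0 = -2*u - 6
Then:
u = -3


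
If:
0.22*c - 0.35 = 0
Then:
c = 1.59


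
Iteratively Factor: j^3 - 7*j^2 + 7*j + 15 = (j - 5)*(j^2 - 2*j - 3) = (j - 5)*(j - 3)*(j + 1)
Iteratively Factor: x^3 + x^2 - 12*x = (x - 3)*(x^2 + 4*x) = x*(x - 3)*(x + 4)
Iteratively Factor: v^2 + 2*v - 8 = (v - 2)*(v + 4)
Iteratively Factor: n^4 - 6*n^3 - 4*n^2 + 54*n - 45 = (n - 1)*(n^3 - 5*n^2 - 9*n + 45) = (n - 1)*(n + 3)*(n^2 - 8*n + 15) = (n - 3)*(n - 1)*(n + 3)*(n - 5)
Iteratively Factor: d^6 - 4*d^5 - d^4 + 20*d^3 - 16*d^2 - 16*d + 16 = (d - 2)*(d^5 - 2*d^4 - 5*d^3 + 10*d^2 + 4*d - 8) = (d - 2)^2*(d^4 - 5*d^2 + 4) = (d - 2)^2*(d + 1)*(d^3 - d^2 - 4*d + 4) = (d - 2)^3*(d + 1)*(d^2 + d - 2) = (d - 2)^3*(d + 1)*(d + 2)*(d - 1)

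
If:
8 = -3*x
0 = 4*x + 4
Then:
No Solution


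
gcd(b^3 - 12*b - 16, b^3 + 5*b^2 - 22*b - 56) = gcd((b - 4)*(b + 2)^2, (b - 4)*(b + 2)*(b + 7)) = b^2 - 2*b - 8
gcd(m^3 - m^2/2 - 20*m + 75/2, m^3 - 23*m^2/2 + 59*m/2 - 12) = m - 3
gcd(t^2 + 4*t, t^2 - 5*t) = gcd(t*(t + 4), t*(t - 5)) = t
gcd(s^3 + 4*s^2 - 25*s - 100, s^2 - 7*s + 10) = s - 5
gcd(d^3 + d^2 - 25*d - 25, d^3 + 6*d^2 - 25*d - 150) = d^2 - 25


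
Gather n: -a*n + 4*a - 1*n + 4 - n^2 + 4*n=4*a - n^2 + n*(3 - a) + 4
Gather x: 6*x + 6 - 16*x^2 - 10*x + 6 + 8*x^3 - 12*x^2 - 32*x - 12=8*x^3 - 28*x^2 - 36*x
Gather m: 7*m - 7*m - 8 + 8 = 0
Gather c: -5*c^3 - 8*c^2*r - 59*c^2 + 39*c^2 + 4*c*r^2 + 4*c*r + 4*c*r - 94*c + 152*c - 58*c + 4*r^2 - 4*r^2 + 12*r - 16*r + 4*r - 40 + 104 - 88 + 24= -5*c^3 + c^2*(-8*r - 20) + c*(4*r^2 + 8*r)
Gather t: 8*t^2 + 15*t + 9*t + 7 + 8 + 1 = 8*t^2 + 24*t + 16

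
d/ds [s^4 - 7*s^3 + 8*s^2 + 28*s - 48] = 4*s^3 - 21*s^2 + 16*s + 28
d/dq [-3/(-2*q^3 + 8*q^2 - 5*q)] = 3*(-6*q^2 + 16*q - 5)/(q^2*(2*q^2 - 8*q + 5)^2)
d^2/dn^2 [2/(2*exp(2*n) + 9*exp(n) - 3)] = 2*(2*(4*exp(n) + 9)^2*exp(n) - (8*exp(n) + 9)*(2*exp(2*n) + 9*exp(n) - 3))*exp(n)/(2*exp(2*n) + 9*exp(n) - 3)^3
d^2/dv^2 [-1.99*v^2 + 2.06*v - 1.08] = -3.98000000000000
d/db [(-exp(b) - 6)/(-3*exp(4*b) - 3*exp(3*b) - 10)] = (-3*(exp(b) + 6)*(4*exp(b) + 3)*exp(2*b) + 3*exp(4*b) + 3*exp(3*b) + 10)*exp(b)/(3*exp(4*b) + 3*exp(3*b) + 10)^2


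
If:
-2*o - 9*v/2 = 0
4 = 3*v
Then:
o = -3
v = 4/3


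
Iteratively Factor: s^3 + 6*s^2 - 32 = (s + 4)*(s^2 + 2*s - 8) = (s - 2)*(s + 4)*(s + 4)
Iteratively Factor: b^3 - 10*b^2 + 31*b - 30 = (b - 5)*(b^2 - 5*b + 6) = (b - 5)*(b - 2)*(b - 3)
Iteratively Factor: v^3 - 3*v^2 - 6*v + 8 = (v - 1)*(v^2 - 2*v - 8) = (v - 1)*(v + 2)*(v - 4)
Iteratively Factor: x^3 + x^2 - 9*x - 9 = (x + 3)*(x^2 - 2*x - 3) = (x + 1)*(x + 3)*(x - 3)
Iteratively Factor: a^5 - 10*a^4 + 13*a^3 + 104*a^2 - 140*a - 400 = (a - 5)*(a^4 - 5*a^3 - 12*a^2 + 44*a + 80) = (a - 5)^2*(a^3 - 12*a - 16) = (a - 5)^2*(a - 4)*(a^2 + 4*a + 4) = (a - 5)^2*(a - 4)*(a + 2)*(a + 2)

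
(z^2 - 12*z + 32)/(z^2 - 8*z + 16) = (z - 8)/(z - 4)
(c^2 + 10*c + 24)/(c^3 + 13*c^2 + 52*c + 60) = (c + 4)/(c^2 + 7*c + 10)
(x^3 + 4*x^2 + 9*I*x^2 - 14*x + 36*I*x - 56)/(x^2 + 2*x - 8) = (x^2 + 9*I*x - 14)/(x - 2)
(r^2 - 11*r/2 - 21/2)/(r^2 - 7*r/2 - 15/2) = (r - 7)/(r - 5)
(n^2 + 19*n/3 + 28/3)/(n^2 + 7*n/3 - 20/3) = (3*n + 7)/(3*n - 5)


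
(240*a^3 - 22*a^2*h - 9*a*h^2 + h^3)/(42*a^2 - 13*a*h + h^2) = (40*a^2 + 3*a*h - h^2)/(7*a - h)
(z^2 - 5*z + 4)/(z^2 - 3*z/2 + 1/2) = 2*(z - 4)/(2*z - 1)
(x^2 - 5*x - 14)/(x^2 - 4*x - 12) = (x - 7)/(x - 6)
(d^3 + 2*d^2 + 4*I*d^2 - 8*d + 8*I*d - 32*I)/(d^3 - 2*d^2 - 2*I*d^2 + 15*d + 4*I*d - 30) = (d^2 + 4*d*(1 + I) + 16*I)/(d^2 - 2*I*d + 15)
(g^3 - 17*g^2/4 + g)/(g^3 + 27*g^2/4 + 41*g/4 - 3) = g*(g - 4)/(g^2 + 7*g + 12)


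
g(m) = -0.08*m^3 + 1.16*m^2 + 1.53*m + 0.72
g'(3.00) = 6.33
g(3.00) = 13.59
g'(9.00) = 2.97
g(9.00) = 50.13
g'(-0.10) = 1.30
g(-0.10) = 0.58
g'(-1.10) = -1.31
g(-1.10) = 0.55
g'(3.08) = 6.40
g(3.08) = 14.10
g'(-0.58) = 0.10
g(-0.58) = 0.24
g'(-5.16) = -16.83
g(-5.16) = 34.70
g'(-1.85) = -3.58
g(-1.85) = 2.37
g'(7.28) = 5.70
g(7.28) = 42.47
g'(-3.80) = -10.75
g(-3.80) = 16.05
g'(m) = -0.24*m^2 + 2.32*m + 1.53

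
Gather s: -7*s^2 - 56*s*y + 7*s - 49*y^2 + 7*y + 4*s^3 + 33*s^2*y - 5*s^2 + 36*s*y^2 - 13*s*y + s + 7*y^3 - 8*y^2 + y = 4*s^3 + s^2*(33*y - 12) + s*(36*y^2 - 69*y + 8) + 7*y^3 - 57*y^2 + 8*y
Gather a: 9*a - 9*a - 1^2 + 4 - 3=0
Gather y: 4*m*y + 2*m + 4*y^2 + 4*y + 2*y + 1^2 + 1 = 2*m + 4*y^2 + y*(4*m + 6) + 2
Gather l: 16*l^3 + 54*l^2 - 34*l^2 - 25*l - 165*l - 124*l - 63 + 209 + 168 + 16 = 16*l^3 + 20*l^2 - 314*l + 330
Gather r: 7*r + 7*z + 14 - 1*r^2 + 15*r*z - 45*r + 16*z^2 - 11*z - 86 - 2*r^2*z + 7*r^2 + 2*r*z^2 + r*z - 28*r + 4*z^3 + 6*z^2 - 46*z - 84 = r^2*(6 - 2*z) + r*(2*z^2 + 16*z - 66) + 4*z^3 + 22*z^2 - 50*z - 156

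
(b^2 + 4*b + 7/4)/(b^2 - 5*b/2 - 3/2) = (b + 7/2)/(b - 3)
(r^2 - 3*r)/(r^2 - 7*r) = (r - 3)/(r - 7)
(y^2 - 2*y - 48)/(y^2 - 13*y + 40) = (y + 6)/(y - 5)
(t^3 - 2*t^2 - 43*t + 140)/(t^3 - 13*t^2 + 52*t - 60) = (t^2 + 3*t - 28)/(t^2 - 8*t + 12)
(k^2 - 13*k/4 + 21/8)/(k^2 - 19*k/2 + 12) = (k - 7/4)/(k - 8)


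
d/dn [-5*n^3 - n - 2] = -15*n^2 - 1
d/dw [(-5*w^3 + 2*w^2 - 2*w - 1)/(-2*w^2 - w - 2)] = (10*w^4 + 10*w^3 + 24*w^2 - 12*w + 3)/(4*w^4 + 4*w^3 + 9*w^2 + 4*w + 4)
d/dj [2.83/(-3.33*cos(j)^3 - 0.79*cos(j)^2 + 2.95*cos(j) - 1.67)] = (-28.2717*cos(j)^2 - 4.4714*cos(j) + 8.3485)*sin(j)/(3.33*cos(j)^3 + 0.79*cos(j)^2 - 2.95*cos(j) + 1.67)^2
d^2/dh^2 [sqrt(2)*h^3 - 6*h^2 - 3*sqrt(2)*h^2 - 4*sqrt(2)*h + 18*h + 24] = 6*sqrt(2)*h - 12 - 6*sqrt(2)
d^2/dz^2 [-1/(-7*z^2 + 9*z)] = 2*(-7*z*(7*z - 9) + (14*z - 9)^2)/(z^3*(7*z - 9)^3)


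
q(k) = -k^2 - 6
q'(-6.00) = 12.00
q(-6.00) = -42.00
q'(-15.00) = 30.00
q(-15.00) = -231.00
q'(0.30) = -0.60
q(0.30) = -6.09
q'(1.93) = -3.86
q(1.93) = -9.72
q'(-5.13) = 10.26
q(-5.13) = -32.32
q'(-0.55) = 1.10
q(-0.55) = -6.30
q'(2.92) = -5.84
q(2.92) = -14.53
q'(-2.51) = 5.02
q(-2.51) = -12.30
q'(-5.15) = 10.30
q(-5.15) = -32.52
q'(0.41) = -0.82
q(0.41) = -6.17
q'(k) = -2*k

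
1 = 1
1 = 1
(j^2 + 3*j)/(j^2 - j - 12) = j/(j - 4)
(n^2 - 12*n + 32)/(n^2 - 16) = (n - 8)/(n + 4)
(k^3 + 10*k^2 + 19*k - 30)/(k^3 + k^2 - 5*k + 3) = (k^2 + 11*k + 30)/(k^2 + 2*k - 3)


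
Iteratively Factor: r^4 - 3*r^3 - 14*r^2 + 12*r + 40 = (r + 2)*(r^3 - 5*r^2 - 4*r + 20) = (r - 5)*(r + 2)*(r^2 - 4) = (r - 5)*(r + 2)^2*(r - 2)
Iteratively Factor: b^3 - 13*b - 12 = (b - 4)*(b^2 + 4*b + 3) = (b - 4)*(b + 3)*(b + 1)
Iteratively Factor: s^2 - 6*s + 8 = (s - 2)*(s - 4)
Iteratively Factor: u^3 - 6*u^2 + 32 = (u - 4)*(u^2 - 2*u - 8) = (u - 4)^2*(u + 2)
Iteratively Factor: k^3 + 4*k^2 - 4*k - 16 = (k + 2)*(k^2 + 2*k - 8) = (k - 2)*(k + 2)*(k + 4)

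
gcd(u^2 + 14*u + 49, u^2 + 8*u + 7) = u + 7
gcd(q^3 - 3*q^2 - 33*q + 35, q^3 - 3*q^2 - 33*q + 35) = q^3 - 3*q^2 - 33*q + 35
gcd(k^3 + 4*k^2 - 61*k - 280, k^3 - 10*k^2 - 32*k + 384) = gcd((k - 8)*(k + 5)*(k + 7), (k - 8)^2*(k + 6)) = k - 8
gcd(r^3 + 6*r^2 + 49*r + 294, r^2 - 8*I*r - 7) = r - 7*I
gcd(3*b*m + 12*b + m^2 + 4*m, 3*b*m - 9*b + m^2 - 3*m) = 3*b + m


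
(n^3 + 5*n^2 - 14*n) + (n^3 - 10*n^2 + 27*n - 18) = 2*n^3 - 5*n^2 + 13*n - 18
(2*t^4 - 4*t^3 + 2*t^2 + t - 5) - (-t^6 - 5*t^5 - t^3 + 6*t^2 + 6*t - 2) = t^6 + 5*t^5 + 2*t^4 - 3*t^3 - 4*t^2 - 5*t - 3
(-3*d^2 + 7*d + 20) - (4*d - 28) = -3*d^2 + 3*d + 48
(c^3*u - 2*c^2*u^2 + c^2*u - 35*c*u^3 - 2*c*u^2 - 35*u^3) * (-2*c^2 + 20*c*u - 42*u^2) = -2*c^5*u + 24*c^4*u^2 - 2*c^4*u - 12*c^3*u^3 + 24*c^3*u^2 - 616*c^2*u^4 - 12*c^2*u^3 + 1470*c*u^5 - 616*c*u^4 + 1470*u^5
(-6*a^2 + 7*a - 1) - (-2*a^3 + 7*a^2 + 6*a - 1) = 2*a^3 - 13*a^2 + a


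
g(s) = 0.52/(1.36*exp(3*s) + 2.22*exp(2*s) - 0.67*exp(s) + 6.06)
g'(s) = 0.52*(-4.08*exp(3*s) - 4.44*exp(2*s) + 0.67*exp(s))/(1.36*exp(3*s) + 2.22*exp(2*s) - 0.67*exp(s) + 6.06)^2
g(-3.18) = 0.09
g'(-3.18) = 0.00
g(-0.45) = 0.08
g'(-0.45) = -0.03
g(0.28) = 0.04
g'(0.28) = -0.06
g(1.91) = 0.00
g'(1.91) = -0.00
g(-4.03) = 0.09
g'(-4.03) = 0.00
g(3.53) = 0.00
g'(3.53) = -0.00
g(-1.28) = 0.09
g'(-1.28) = -0.00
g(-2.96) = 0.09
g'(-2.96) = 0.00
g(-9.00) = 0.09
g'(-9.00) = 0.00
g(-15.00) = 0.09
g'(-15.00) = 0.00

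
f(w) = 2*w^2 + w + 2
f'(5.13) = 21.52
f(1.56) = 8.43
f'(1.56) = 7.24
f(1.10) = 5.52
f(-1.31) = 4.12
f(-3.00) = 17.00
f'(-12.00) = -47.00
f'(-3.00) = -11.00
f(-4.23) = 33.56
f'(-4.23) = -15.92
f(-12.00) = 278.00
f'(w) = 4*w + 1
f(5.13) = 59.76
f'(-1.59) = -5.36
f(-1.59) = 5.47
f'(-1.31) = -4.24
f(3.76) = 34.04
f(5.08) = 58.69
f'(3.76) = 16.04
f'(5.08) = 21.32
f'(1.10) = 5.40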